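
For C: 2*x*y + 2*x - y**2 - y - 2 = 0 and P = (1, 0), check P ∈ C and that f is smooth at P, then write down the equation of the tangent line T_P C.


Tangent line at P: 2*x + y - 2 = 0.

Step 1: f(1, 0) = 0, so P lies on C.
Step 2: partial derivatives
  f_x(x, y) = 2*y + 2, f_y(x, y) = 2*x - 2*y - 1.
  f_x(P) = 2, f_y(P) = 1 (gradient nonzero, so P is smooth).
Step 3: tangent line at P: 2·(x − 1) + 1·(y − 0) = 0.
Expanding: 2*x + y - 2 = 0.


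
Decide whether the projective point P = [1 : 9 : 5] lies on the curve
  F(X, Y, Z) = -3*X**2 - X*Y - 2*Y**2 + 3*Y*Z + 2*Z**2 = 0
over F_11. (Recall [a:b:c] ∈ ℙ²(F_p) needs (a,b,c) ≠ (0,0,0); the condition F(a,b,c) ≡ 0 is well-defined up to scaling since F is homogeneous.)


F(1,9,5) ≡ 0 (mod 11); P is on the curve.

Evaluate F(1, 9, 5) term-by-term (mod 11).
  -3*X**2 ↦ -3·1·1·1 = -3
  -X*Y ↦ -1·1·9·1 = -9
  -2*Y**2 ↦ -2·1·81·1 = -162
  3*Y*Z ↦ 3·1·9·5 = 135
  2*Z**2 ↦ 2·1·1·25 = 50
Sum: F(1, 9, 5) = (-3) + (-9) + (-162) + (135) + (50) = 11.
Reducing mod 11: 11 ≡ 0 (mod 11).
Since F(a, b, c) ≡ 0 (mod 11), P lies on the curve.


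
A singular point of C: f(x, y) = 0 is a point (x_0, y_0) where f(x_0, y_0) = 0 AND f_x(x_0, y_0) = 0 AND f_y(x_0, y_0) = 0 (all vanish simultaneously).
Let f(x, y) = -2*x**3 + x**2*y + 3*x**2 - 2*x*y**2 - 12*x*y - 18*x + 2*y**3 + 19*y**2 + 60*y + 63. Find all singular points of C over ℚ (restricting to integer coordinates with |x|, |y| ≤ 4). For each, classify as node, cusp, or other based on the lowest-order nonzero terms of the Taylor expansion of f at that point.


Singular points: {(0, -3)}; classification: cusp.

Compute partial derivatives:
  f_x = -6*x**2 + 2*x*y + 6*x - 2*y**2 - 12*y - 18.
  f_y = x**2 - 4*x*y - 12*x + 6*y**2 + 38*y + 60.
Scan x_0 ∈ {−4, ..., 4}. For each x_0, f_y(x_0, y) is a polynomial in y; find its integer roots y ∈ {−4, ..., 4}, then test f_x and f at those candidates.
  x = -4: f_y(-4, y) = 6*y**2 + 54*y + 124; no integer root y with |y| ≤ 4.
  x = -3: f_y(-3, y) = 6*y**2 + 50*y + 105; no integer root y with |y| ≤ 4.
  x = -2: f_y(-2, y) = 6*y**2 + 46*y + 88; vanishes at y ∈ {-4}. (-2, -4): f_x = -22 ≠ 0.
  x = -1: f_y(-1, y) = 6*y**2 + 42*y + 73; no integer root y with |y| ≤ 4.
  x = 0: f_y(0, y) = 6*y**2 + 38*y + 60; vanishes at y ∈ {-3}. (0, -3): f_x = 0, f = 0 — SINGULAR.
  x = 1: f_y(1, y) = 6*y**2 + 34*y + 49; no integer root y with |y| ≤ 4.
  x = 2: f_y(2, y) = 6*y**2 + 30*y + 40; no integer root y with |y| ≤ 4.
  x = 3: f_y(3, y) = 6*y**2 + 26*y + 33; no integer root y with |y| ≤ 4.
  x = 4: f_y(4, y) = 6*y**2 + 22*y + 28; no integer root y with |y| ≤ 4.
Only singular point on the grid: (0, -3).
Classify: substitute x = 0 + u, y = -3 + v and expand: f = -2*u**3 + u**2*v - 2*u*v**2 + 2*v**3 + v**2.
No constant or linear terms (consistent with a singular point). Quadratic part: v**2. Cubic part: -2*u**3 + u**2*v - 2*u*v**2 + 2*v**3.
The quadratic part v**2 is a perfect square, so there is a single (double) tangent line v = 0, i.e. y = -3. Restricting the cubic part to that line (v = 0) leaves -2*u**3 ≠ 0, so f is not divisible by v and the branch is v² ≈ 2*u**3 to lowest order — this is a cusp.
Classification: cusp.


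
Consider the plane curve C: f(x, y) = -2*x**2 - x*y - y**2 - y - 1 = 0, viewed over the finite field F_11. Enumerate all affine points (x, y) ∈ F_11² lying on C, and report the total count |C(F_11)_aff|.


Affine F_11-points: {(1, 2), (1, 7), (4, 0), (4, 6), (7, 0), (7, 3), (8, 3), (8, 10), (9, 2), (9, 10)}; count = 10.

For each of the 121 pairs (x, y) ∈ F_11², evaluate f(x, y) mod 11. Record the zeros.
  x = 0: [0↦10, 1↦8, 2↦4, 3↦9, 4↦1, 5↦2, 6↦1, 7↦9, 8↦4, 9↦8, 10↦10]  zeros at y ∈ ∅
  x = 1: [0↦8, 1↦5, 2↦0, 3↦4, 4↦6, 5↦6, 6↦4, 7↦0, 8↦5, 9↦8, 10↦9]  zeros at y ∈ {2, 7}
  x = 2: [0↦2, 1↦9, 2↦3, 3↦6, 4↦7, 5↦6, 6↦3, 7↦9, 8↦2, 9↦4, 10↦4]  zeros at y ∈ ∅
  x = 3: [0↦3, 1↦9, 2↦2, 3↦4, 4↦4, 5↦2, 6↦9, 7↦3, 8↦6, 9↦7, 10↦6]  zeros at y ∈ ∅
  x = 4: [0↦0, 1↦5, 2↦8, 3↦9, 4↦8, 5↦5, 6↦0, 7↦4, 8↦6, 9↦6, 10↦4]  zeros at y ∈ {0, 6}
  x = 5: [0↦4, 1↦8, 2↦10, 3↦10, 4↦8, 5↦4, 6↦9, 7↦1, 8↦2, 9↦1, 10↦9]  zeros at y ∈ ∅
  x = 6: [0↦4, 1↦7, 2↦8, 3↦7, 4↦4, 5↦10, 6↦3, 7↦5, 8↦5, 9↦3, 10↦10]  zeros at y ∈ ∅
  x = 7: [0↦0, 1↦2, 2↦2, 3↦0, 4↦7, 5↦1, 6↦4, 7↦5, 8↦4, 9↦1, 10↦7]  zeros at y ∈ {0, 3}
  x = 8: [0↦3, 1↦4, 2↦3, 3↦0, 4↦6, 5↦10, 6↦1, 7↦1, 8↦10, 9↦6, 10↦0]  zeros at y ∈ {3, 10}
  x = 9: [0↦2, 1↦2, 2↦0, 3↦7, 4↦1, 5↦4, 6↦5, 7↦4, 8↦1, 9↦7, 10↦0]  zeros at y ∈ {2, 10}
  x = 10: [0↦8, 1↦7, 2↦4, 3↦10, 4↦3, 5↦5, 6↦5, 7↦3, 8↦10, 9↦4, 10↦7]  zeros at y ∈ ∅
Collecting zeros: affine points = {(1, 2), (1, 7), (4, 0), (4, 6), (7, 0), (7, 3), (8, 3), (8, 10), (9, 2), (9, 10)}.
Total count |C(F_11)_aff| = 10.


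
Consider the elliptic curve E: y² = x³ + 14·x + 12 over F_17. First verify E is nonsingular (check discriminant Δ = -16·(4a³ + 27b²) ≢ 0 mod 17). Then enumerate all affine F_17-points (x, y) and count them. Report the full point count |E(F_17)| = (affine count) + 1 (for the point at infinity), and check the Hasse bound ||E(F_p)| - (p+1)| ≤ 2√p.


Affine points = {(3, 8), (3, 9), (4, 8), (4, 9), (9, 0), (10, 8), (10, 9), (11, 1), (11, 16), (12, 2), (12, 15)}; affine count = 11; |E(F_17)| = 12.

Discriminant check: Δ ∝ 4a³ + 27b² = 4·14³ + 27·12² = 4·2744 + 27·144 ≡ 6 (mod 17). Nonzero ⇒ E is nonsingular.
For each x ∈ F_17, compute rhs = x³ + 14·x + 12 mod 17, then count y ∈ F_17 with y² ≡ rhs.
  x = 0: rhs = 12, matching y values: none (0 points).
  x = 1: rhs = 10, matching y values: none (0 points).
  x = 2: rhs = 14, matching y values: none (0 points).
  x = 3: rhs = 13, matching y values: 8, 9 (2 points).
  x = 4: rhs = 13, matching y values: 8, 9 (2 points).
  x = 5: rhs = 3, matching y values: none (0 points).
  x = 6: rhs = 6, matching y values: none (0 points).
  x = 7: rhs = 11, matching y values: none (0 points).
  x = 8: rhs = 7, matching y values: none (0 points).
  x = 9: rhs = 0, matching y values: 0 (1 points).
  x = 10: rhs = 13, matching y values: 8, 9 (2 points).
  x = 11: rhs = 1, matching y values: 1, 16 (2 points).
  x = 12: rhs = 4, matching y values: 2, 15 (2 points).
  x = 13: rhs = 11, matching y values: none (0 points).
  x = 14: rhs = 11, matching y values: none (0 points).
  x = 15: rhs = 10, matching y values: none (0 points).
  x = 16: rhs = 14, matching y values: none (0 points).
Total affine count: 11.
Full point count |E(F_17)| = 11 + 1 = 12.
Hasse bound: |12 − (17+1)| = |-6| = 6 ≤ 2√17 ≈ 8.2462 ✓.


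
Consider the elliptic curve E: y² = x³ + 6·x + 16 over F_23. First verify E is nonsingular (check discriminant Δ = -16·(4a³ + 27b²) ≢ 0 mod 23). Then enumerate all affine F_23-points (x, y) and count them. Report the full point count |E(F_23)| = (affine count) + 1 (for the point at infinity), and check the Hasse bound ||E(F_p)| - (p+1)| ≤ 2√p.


Affine points = {(0, 4), (0, 19), (1, 0), (2, 6), (2, 17), (4, 9), (4, 14), (8, 1), (8, 22), (10, 8), (10, 15), (15, 10), (15, 13), (22, 3), (22, 20)}; affine count = 15; |E(F_23)| = 16.

Discriminant check: Δ ∝ 4a³ + 27b² = 4·6³ + 27·16² = 4·216 + 27·256 ≡ 2 (mod 23). Nonzero ⇒ E is nonsingular.
For each x ∈ F_23, compute rhs = x³ + 6·x + 16 mod 23, then count y ∈ F_23 with y² ≡ rhs.
  x = 0: rhs = 16, matching y values: 4, 19 (2 points).
  x = 1: rhs = 0, matching y values: 0 (1 points).
  x = 2: rhs = 13, matching y values: 6, 17 (2 points).
  x = 3: rhs = 15, matching y values: none (0 points).
  x = 4: rhs = 12, matching y values: 9, 14 (2 points).
  x = 5: rhs = 10, matching y values: none (0 points).
  x = 6: rhs = 15, matching y values: none (0 points).
  x = 7: rhs = 10, matching y values: none (0 points).
  x = 8: rhs = 1, matching y values: 1, 22 (2 points).
  x = 9: rhs = 17, matching y values: none (0 points).
  x = 10: rhs = 18, matching y values: 8, 15 (2 points).
  x = 11: rhs = 10, matching y values: none (0 points).
  x = 12: rhs = 22, matching y values: none (0 points).
  x = 13: rhs = 14, matching y values: none (0 points).
  x = 14: rhs = 15, matching y values: none (0 points).
  x = 15: rhs = 8, matching y values: 10, 13 (2 points).
  x = 16: rhs = 22, matching y values: none (0 points).
  x = 17: rhs = 17, matching y values: none (0 points).
  x = 18: rhs = 22, matching y values: none (0 points).
  x = 19: rhs = 20, matching y values: none (0 points).
  x = 20: rhs = 17, matching y values: none (0 points).
  x = 21: rhs = 19, matching y values: none (0 points).
  x = 22: rhs = 9, matching y values: 3, 20 (2 points).
Total affine count: 15.
Full point count |E(F_23)| = 15 + 1 = 16.
Hasse bound: |16 − (23+1)| = |-8| = 8 ≤ 2√23 ≈ 9.5917 ✓.


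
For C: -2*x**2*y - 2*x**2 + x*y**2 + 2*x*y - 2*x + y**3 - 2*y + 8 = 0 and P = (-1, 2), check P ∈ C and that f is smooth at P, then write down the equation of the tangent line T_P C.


Tangent line at P: 18*x + 2*y + 14 = 0.

Step 1: f(-1, 2) = 0, so P lies on C.
Step 2: partial derivatives
  f_x(x, y) = -4*x*y - 4*x + y**2 + 2*y - 2, f_y(x, y) = -2*x**2 + 2*x*y + 2*x + 3*y**2 - 2.
  f_x(P) = 18, f_y(P) = 2 (gradient nonzero, so P is smooth).
Step 3: tangent line at P: 18·(x − -1) + 2·(y − 2) = 0.
Expanding: 18*x + 2*y + 14 = 0.


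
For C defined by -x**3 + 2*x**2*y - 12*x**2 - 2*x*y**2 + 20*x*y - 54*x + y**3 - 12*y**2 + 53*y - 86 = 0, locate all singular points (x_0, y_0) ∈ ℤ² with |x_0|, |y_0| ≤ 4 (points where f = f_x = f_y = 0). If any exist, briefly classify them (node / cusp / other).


Singular points: {(-2, 3)}; classification: cusp.

Compute partial derivatives:
  f_x = -3*x**2 + 4*x*y - 24*x - 2*y**2 + 20*y - 54.
  f_y = 2*x**2 - 4*x*y + 20*x + 3*y**2 - 24*y + 53.
Scan x_0 ∈ {−4, ..., 4}. For each x_0, f_y(x_0, y) is a polynomial in y; find its integer roots y ∈ {−4, ..., 4}, then test f_x and f at those candidates.
  x = -4: f_y(-4, y) = 3*y**2 - 8*y + 5; vanishes at y ∈ {1}. (-4, 1): f_x = -4 ≠ 0.
  x = -3: f_y(-3, y) = 3*y**2 - 12*y + 11; no integer root y with |y| ≤ 4.
  x = -2: f_y(-2, y) = 3*y**2 - 16*y + 21; vanishes at y ∈ {3}. (-2, 3): f_x = 0, f = 0 — SINGULAR.
  x = -1: f_y(-1, y) = 3*y**2 - 20*y + 35; no integer root y with |y| ≤ 4.
  x = 0: f_y(0, y) = 3*y**2 - 24*y + 53; no integer root y with |y| ≤ 4.
  x = 1: f_y(1, y) = 3*y**2 - 28*y + 75; no integer root y with |y| ≤ 4.
  x = 2: f_y(2, y) = 3*y**2 - 32*y + 101; no integer root y with |y| ≤ 4.
  x = 3: f_y(3, y) = 3*y**2 - 36*y + 131; no integer root y with |y| ≤ 4.
  x = 4: f_y(4, y) = 3*y**2 - 40*y + 165; no integer root y with |y| ≤ 4.
Only singular point on the grid: (-2, 3).
Classify: substitute x = -2 + u, y = 3 + v and expand: f = -u**3 + 2*u**2*v - 2*u*v**2 + v**3 + v**2.
No constant or linear terms (consistent with a singular point). Quadratic part: v**2. Cubic part: -u**3 + 2*u**2*v - 2*u*v**2 + v**3.
The quadratic part v**2 is a perfect square, so there is a single (double) tangent line v = 0, i.e. y = 3. Restricting the cubic part to that line (v = 0) leaves -u**3 ≠ 0, so f is not divisible by v and the branch is v² ≈ u**3 to lowest order — this is a cusp.
Classification: cusp.


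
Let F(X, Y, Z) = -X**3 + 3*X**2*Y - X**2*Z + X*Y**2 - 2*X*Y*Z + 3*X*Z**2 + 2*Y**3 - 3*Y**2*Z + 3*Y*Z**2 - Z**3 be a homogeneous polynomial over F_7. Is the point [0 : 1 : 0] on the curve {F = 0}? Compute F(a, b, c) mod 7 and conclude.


F(0,1,0) ≡ 2 (mod 7); P is NOT on the curve.

Evaluate F(0, 1, 0) term-by-term (mod 7).
  -X**3 ↦ -1·0·1·1 = 0
  3*X**2*Y ↦ 3·0·1·1 = 0
  -X**2*Z ↦ -1·0·1·0 = 0
  X*Y**2 ↦ 1·0·1·1 = 0
  -2*X*Y*Z ↦ -2·0·1·0 = 0
  3*X*Z**2 ↦ 3·0·1·0 = 0
  2*Y**3 ↦ 2·1·1·1 = 2
  -3*Y**2*Z ↦ -3·1·1·0 = 0
  3*Y*Z**2 ↦ 3·1·1·0 = 0
  -Z**3 ↦ -1·1·1·0 = 0
Sum: F(0, 1, 0) = (0) + (0) + (0) + (0) + (0) + (0) + (2) + (0) + (0) + (0) = 2.
Reducing mod 7: 2 ≡ 2 (mod 7).
Since F(a, b, c) ≡ 2 ≠ 0 (mod 7), P does NOT lie on the curve.


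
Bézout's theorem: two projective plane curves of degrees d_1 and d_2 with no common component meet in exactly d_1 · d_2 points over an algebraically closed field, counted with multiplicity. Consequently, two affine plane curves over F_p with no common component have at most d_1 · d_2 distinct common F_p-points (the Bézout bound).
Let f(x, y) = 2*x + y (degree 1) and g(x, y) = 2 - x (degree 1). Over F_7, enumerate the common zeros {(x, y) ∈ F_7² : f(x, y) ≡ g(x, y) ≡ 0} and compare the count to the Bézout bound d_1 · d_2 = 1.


Common zeros: {(2, 3)}; count = 1; Bézout bound = 1.

deg(f) = 1, deg(g) = 1, so Bézout bound = 1.
Scan x ∈ F_7. For each x, list the y ∈ F_7 with f(x, y) ≡ 0 and those with g(x, y) ≡ 0 (mod 7); the common zeros in that column are the intersection.
  x = 0: f ≡ 0 at y ∈ {0}; g ≡ 0 at y ∈ ∅; common: ∅.
  x = 1: f ≡ 0 at y ∈ {5}; g ≡ 0 at y ∈ ∅; common: ∅.
  x = 2: f ≡ 0 at y ∈ {3}; g ≡ 0 at y ∈ {0, 1, 2, 3, 4, 5, 6}; common: {3}.
  x = 3: f ≡ 0 at y ∈ {1}; g ≡ 0 at y ∈ ∅; common: ∅.
  x = 4: f ≡ 0 at y ∈ {6}; g ≡ 0 at y ∈ ∅; common: ∅.
  x = 5: f ≡ 0 at y ∈ {4}; g ≡ 0 at y ∈ ∅; common: ∅.
  x = 6: f ≡ 0 at y ∈ {2}; g ≡ 0 at y ∈ ∅; common: ∅.
Collecting: common zeros = {(2, 3)}, so the count is 1.
Comparison with the Bézout bound: 1 ≤ 1 = deg(f)·deg(g), as expected for curves with no common component (the bound is attained).


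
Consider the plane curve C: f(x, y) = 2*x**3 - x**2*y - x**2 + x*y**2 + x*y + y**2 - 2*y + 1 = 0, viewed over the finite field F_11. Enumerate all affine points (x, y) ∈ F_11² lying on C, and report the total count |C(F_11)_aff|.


Affine F_11-points: {(0, 1), (2, 7), (2, 9), (4, 6), (4, 10), (7, 0), (10, 5)}; count = 7.

For each of the 121 pairs (x, y) ∈ F_11², evaluate f(x, y) mod 11. Record the zeros.
  x = 0: [0↦1, 1↦0, 2↦1, 3↦4, 4↦9, 5↦5, 6↦3, 7↦3, 8↦5, 9↦9, 10↦4]  zeros at y ∈ {1}
  x = 1: [0↦2, 1↦2, 2↦6, 3↦3, 4↦4, 5↦9, 6↦7, 7↦9, 8↦4, 9↦3, 10↦6]  zeros at y ∈ ∅
  x = 2: [0↦2, 1↦1, 2↦6, 3↦6, 4↦1, 5↦2, 6↦9, 7↦0, 8↦8, 9↦0, 10↦9]  zeros at y ∈ {7, 9}
  x = 3: [0↦2, 1↦9, 2↦2, 3↦3, 4↦1, 5↦7, 6↦10, 7↦10, 8↦7, 9↦1, 10↦3]  zeros at y ∈ ∅
  x = 4: [0↦3, 1↦5, 2↦6, 3↦6, 4↦5, 5↦3, 6↦0, 7↦7, 8↦2, 9↦7, 10↦0]  zeros at y ∈ {6, 10}
  x = 5: [0↦6, 1↦1, 2↦8, 3↦5, 4↦3, 5↦2, 6↦2, 7↦3, 8↦5, 9↦8, 10↦1]  zeros at y ∈ ∅
  x = 6: [0↦1, 1↦9, 2↦9, 3↦1, 4↦7, 5↦5, 6↦6, 7↦10, 8↦6, 9↦5, 10↦7]  zeros at y ∈ ∅
  x = 7: [0↦0, 1↦8, 2↦10, 3↦6, 4↦7, 5↦2, 6↦2, 7↦7, 8↦6, 9↦10, 10↦8]  zeros at y ∈ {0}
  x = 8: [0↦4, 1↦10, 2↦1, 3↦10, 4↦4, 5↦5, 6↦2, 7↦6, 8↦6, 9↦2, 10↦5]  zeros at y ∈ ∅
  x = 9: [0↦3, 1↦5, 2↦5, 3↦3, 4↦10, 5↦4, 6↦7, 7↦8, 8↦7, 9↦4, 10↦10]  zeros at y ∈ ∅
  x = 10: [0↦9, 1↦5, 2↦1, 3↦8, 4↦4, 5↦0, 6↦7, 7↦3, 8↦10, 9↦6, 10↦2]  zeros at y ∈ {5}
Collecting zeros: affine points = {(0, 1), (2, 7), (2, 9), (4, 6), (4, 10), (7, 0), (10, 5)}.
Total count |C(F_11)_aff| = 7.


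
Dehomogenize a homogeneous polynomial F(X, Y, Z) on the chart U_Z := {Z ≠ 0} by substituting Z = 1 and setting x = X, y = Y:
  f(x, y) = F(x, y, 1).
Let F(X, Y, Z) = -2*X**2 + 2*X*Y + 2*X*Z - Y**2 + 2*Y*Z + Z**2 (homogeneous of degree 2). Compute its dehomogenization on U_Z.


f(x, y) = -2*x**2 + 2*x*y + 2*x - y**2 + 2*y + 1

On U_Z we set Z = 1. Each monomial c·X^i·Y^j·Z^k in F becomes c·x^i·y^j·1^k = c·x^i·y^j.
Substituting Z = 1: F(X, Y, 1) = -2*x**2 + 2*x*y + 2*x - y**2 + 2*y + 1.
Note: deg(f) ≤ deg(F) = 2; strict inequality happens when F is divisible by Z (lost terms).


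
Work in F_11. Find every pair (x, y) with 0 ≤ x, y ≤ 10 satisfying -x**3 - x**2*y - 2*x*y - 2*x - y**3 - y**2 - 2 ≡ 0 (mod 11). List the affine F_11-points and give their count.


Affine F_11-points: {(1, 6), (1, 7), (1, 8), (2, 7), (3, 2), (4, 9), (5, 5), (6, 6), (9, 6), (10, 1), (10, 10)}; count = 11.

For each of the 121 pairs (x, y) ∈ F_11², evaluate f(x, y) mod 11. Record the zeros.
  x = 0: [0↦9, 1↦7, 2↦8, 3↦6, 4↦6, 5↦2, 6↦10, 7↦2, 8↦5, 9↦2, 10↦9]  zeros at y ∈ ∅
  x = 1: [0↦6, 1↦1, 2↦10, 3↦5, 4↦2, 5↦6, 6↦0, 7↦0, 8↦0, 9↦5, 10↦9]  zeros at y ∈ {6, 7, 8}
  x = 2: [0↦8, 1↦9, 2↦2, 3↦3, 4↦6, 5↦5, 6↦5, 7↦0, 8↦6, 9↦6, 10↦5]  zeros at y ∈ {7}
  x = 3: [0↦9, 1↦3, 2↦0, 3↦5, 4↦1, 5↦4, 6↦8, 7↦7, 8↦6, 9↦10, 10↦2]  zeros at y ∈ {2}
  x = 4: [0↦3, 1↦10, 2↦9, 3↦5, 4↦3, 5↦8, 6↦3, 7↦4, 8↦5, 9↦0, 10↦5]  zeros at y ∈ {9}
  x = 5: [0↦6, 1↦2, 2↦1, 3↦8, 4↦6, 5↦0, 6↦6, 7↦7, 8↦8, 9↦3, 10↦8]  zeros at y ∈ {5}
  x = 6: [0↦1, 1↦6, 2↦3, 3↦8, 4↦4, 5↦7, 6↦0, 7↦10, 8↦9, 9↦2, 10↦5]  zeros at y ∈ {6}
  x = 7: [0↦4, 1↦5, 2↦9, 3↦10, 4↦2, 5↦1, 6↦1, 7↦7, 8↦2, 9↦2, 10↦1]  zeros at y ∈ ∅
  x = 8: [0↦9, 1↦4, 2↦2, 3↦8, 4↦5, 5↦9, 6↦3, 7↦3, 8↦3, 9↦8, 10↦1]  zeros at y ∈ ∅
  x = 9: [0↦10, 1↦8, 2↦9, 3↦7, 4↦7, 5↦3, 6↦0, 7↦3, 8↦6, 9↦3, 10↦10]  zeros at y ∈ {6}
  x = 10: [0↦1, 1↦0, 2↦2, 3↦1, 4↦2, 5↦10, 6↦8, 7↦1, 8↦5, 9↦3, 10↦0]  zeros at y ∈ {1, 10}
Collecting zeros: affine points = {(1, 6), (1, 7), (1, 8), (2, 7), (3, 2), (4, 9), (5, 5), (6, 6), (9, 6), (10, 1), (10, 10)}.
Total count |C(F_11)_aff| = 11.


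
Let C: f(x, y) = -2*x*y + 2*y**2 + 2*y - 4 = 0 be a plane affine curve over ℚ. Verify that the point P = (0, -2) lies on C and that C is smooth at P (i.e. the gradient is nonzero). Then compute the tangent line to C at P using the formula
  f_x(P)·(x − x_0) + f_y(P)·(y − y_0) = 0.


Tangent line at P: 4*x - 6*y - 12 = 0.

Step 1: f(0, -2) = 0, so P lies on C.
Step 2: partial derivatives
  f_x(x, y) = -2*y, f_y(x, y) = -2*x + 4*y + 2.
  f_x(P) = 4, f_y(P) = -6 (gradient nonzero, so P is smooth).
Step 3: tangent line at P: 4·(x − 0) + -6·(y − -2) = 0.
Expanding: 4*x - 6*y - 12 = 0.


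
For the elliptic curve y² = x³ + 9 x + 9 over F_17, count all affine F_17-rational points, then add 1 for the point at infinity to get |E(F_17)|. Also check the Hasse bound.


Affine points = {(0, 3), (0, 14), (1, 6), (1, 11), (2, 1), (2, 16), (5, 3), (5, 14), (8, 7), (8, 10), (12, 3), (12, 14), (15, 0), (16, 4), (16, 13)}; affine count = 15; |E(F_17)| = 16.

Discriminant check: Δ ∝ 4a³ + 27b² = 4·9³ + 27·9² = 4·729 + 27·81 ≡ 3 (mod 17). Nonzero ⇒ E is nonsingular.
For each x ∈ F_17, compute rhs = x³ + 9·x + 9 mod 17, then count y ∈ F_17 with y² ≡ rhs.
  x = 0: rhs = 9, matching y values: 3, 14 (2 points).
  x = 1: rhs = 2, matching y values: 6, 11 (2 points).
  x = 2: rhs = 1, matching y values: 1, 16 (2 points).
  x = 3: rhs = 12, matching y values: none (0 points).
  x = 4: rhs = 7, matching y values: none (0 points).
  x = 5: rhs = 9, matching y values: 3, 14 (2 points).
  x = 6: rhs = 7, matching y values: none (0 points).
  x = 7: rhs = 7, matching y values: none (0 points).
  x = 8: rhs = 15, matching y values: 7, 10 (2 points).
  x = 9: rhs = 3, matching y values: none (0 points).
  x = 10: rhs = 11, matching y values: none (0 points).
  x = 11: rhs = 11, matching y values: none (0 points).
  x = 12: rhs = 9, matching y values: 3, 14 (2 points).
  x = 13: rhs = 11, matching y values: none (0 points).
  x = 14: rhs = 6, matching y values: none (0 points).
  x = 15: rhs = 0, matching y values: 0 (1 points).
  x = 16: rhs = 16, matching y values: 4, 13 (2 points).
Total affine count: 15.
Full point count |E(F_17)| = 15 + 1 = 16.
Hasse bound: |16 − (17+1)| = |-2| = 2 ≤ 2√17 ≈ 8.2462 ✓.


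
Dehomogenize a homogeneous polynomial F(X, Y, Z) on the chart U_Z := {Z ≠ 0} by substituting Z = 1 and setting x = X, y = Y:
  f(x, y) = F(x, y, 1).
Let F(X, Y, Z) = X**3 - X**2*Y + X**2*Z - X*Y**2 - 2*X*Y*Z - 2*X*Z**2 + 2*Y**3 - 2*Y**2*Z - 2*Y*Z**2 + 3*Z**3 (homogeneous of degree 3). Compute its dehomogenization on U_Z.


f(x, y) = x**3 - x**2*y + x**2 - x*y**2 - 2*x*y - 2*x + 2*y**3 - 2*y**2 - 2*y + 3

On U_Z we set Z = 1. Each monomial c·X^i·Y^j·Z^k in F becomes c·x^i·y^j·1^k = c·x^i·y^j.
Substituting Z = 1: F(X, Y, 1) = x**3 - x**2*y + x**2 - x*y**2 - 2*x*y - 2*x + 2*y**3 - 2*y**2 - 2*y + 3.
Note: deg(f) ≤ deg(F) = 3; strict inequality happens when F is divisible by Z (lost terms).


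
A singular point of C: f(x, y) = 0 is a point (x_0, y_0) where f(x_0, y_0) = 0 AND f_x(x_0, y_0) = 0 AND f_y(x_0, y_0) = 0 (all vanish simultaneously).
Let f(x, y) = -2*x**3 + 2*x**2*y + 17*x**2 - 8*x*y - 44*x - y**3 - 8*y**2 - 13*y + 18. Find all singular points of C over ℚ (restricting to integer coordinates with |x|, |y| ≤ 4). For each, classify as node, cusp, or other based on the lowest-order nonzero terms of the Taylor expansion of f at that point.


Singular points: {(2, -3)}; classification: node.

Compute partial derivatives:
  f_x = -6*x**2 + 4*x*y + 34*x - 8*y - 44.
  f_y = 2*x**2 - 8*x - 3*y**2 - 16*y - 13.
Scan x_0 ∈ {−4, ..., 4}. For each x_0, f_y(x_0, y) is a polynomial in y; find its integer roots y ∈ {−4, ..., 4}, then test f_x and f at those candidates.
  x = -4: f_y(-4, y) = -3*y**2 - 16*y + 51; no integer root y with |y| ≤ 4.
  x = -3: f_y(-3, y) = -3*y**2 - 16*y + 29; no integer root y with |y| ≤ 4.
  x = -2: f_y(-2, y) = -3*y**2 - 16*y + 11; no integer root y with |y| ≤ 4.
  x = -1: f_y(-1, y) = -3*y**2 - 16*y - 3; no integer root y with |y| ≤ 4.
  x = 0: f_y(0, y) = -3*y**2 - 16*y - 13; vanishes at y ∈ {-1}. (0, -1): f_x = -36 ≠ 0.
  x = 1: f_y(1, y) = -3*y**2 - 16*y - 19; no integer root y with |y| ≤ 4.
  x = 2: f_y(2, y) = -3*y**2 - 16*y - 21; vanishes at y ∈ {-3}. (2, -3): f_x = 0, f = 0 — SINGULAR.
  x = 3: f_y(3, y) = -3*y**2 - 16*y - 19; no integer root y with |y| ≤ 4.
  x = 4: f_y(4, y) = -3*y**2 - 16*y - 13; vanishes at y ∈ {-1}. (4, -1): f_x = -12 ≠ 0.
Only singular point on the grid: (2, -3).
Classify: substitute x = 2 + u, y = -3 + v and expand: f = -2*u**3 + 2*u**2*v - u**2 - v**3 + v**2.
No constant or linear terms (consistent with a singular point). Quadratic part: -u**2 + v**2. Cubic part: -2*u**3 + 2*u**2*v - v**3.
The quadratic part v**2 - u**2 = (v − u)(v + u) splits into two distinct linear factors, so there are two distinct tangent lines y − -3 = ±(x − 2) — this is a node (ordinary double point).
Classification: node.


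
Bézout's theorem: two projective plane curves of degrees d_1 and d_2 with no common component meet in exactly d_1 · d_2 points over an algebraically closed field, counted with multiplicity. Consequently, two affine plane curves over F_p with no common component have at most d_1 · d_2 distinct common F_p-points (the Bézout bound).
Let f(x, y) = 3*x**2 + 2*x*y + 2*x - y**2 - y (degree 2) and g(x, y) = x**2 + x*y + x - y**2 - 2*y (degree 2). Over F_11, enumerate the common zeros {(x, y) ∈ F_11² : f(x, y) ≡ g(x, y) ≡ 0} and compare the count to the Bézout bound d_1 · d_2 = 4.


Common zeros: {(0, 0)}; count = 1; Bézout bound = 4.

deg(f) = 2, deg(g) = 2, so Bézout bound = 4.
Scan x ∈ F_11. For each x, list the y ∈ F_11 with f(x, y) ≡ 0 and those with g(x, y) ≡ 0 (mod 11); the common zeros in that column are the intersection.
  x = 0: f ≡ 0 at y ∈ {0, 10}; g ≡ 0 at y ∈ {0, 9}; common: {0}.
  x = 1: f ≡ 0 at y ∈ ∅; g ≡ 0 at y ∈ {1, 9}; common: ∅.
  x = 2: f ≡ 0 at y ∈ ∅; g ≡ 0 at y ∈ ∅; common: ∅.
  x = 3: f ≡ 0 at y ∈ {0, 5}; g ≡ 0 at y ∈ {4, 8}; common: ∅.
  x = 4: f ≡ 0 at y ∈ {2, 5}; g ≡ 0 at y ∈ ∅; common: ∅.
  x = 5: f ≡ 0 at y ∈ {2, 7}; g ≡ 0 at y ∈ ∅; common: ∅.
  x = 6: f ≡ 0 at y ∈ ∅; g ≡ 0 at y ∈ ∅; common: ∅.
  x = 7: f ≡ 0 at y ∈ ∅; g ≡ 0 at y ∈ ∅; common: ∅.
  x = 8: f ≡ 0 at y ∈ {7, 8}; g ≡ 0 at y ∈ {1, 5}; common: ∅.
  x = 9: f ≡ 0 at y ∈ ∅; g ≡ 0 at y ∈ ∅; common: ∅.
  x = 10: f ≡ 0 at y ∈ ∅; g ≡ 0 at y ∈ {0, 8}; common: ∅.
Collecting: common zeros = {(0, 0)}, so the count is 1.
Comparison with the Bézout bound: 1 ≤ 4 = deg(f)·deg(g), as expected for curves with no common component (the affine F_11-count falls short of the bound because intersections may lie at infinity, over extension fields, or carry multiplicity).


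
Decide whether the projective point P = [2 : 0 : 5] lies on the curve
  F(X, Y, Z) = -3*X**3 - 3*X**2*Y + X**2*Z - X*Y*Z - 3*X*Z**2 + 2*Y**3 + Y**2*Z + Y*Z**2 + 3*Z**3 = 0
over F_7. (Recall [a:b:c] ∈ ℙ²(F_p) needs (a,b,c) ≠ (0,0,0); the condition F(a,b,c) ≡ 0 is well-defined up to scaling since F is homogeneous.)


F(2,0,5) ≡ 4 (mod 7); P is NOT on the curve.

Evaluate F(2, 0, 5) term-by-term (mod 7).
  -3*X**3 ↦ -3·8·1·1 = -24
  -3*X**2*Y ↦ -3·4·0·1 = 0
  X**2*Z ↦ 1·4·1·5 = 20
  -X*Y*Z ↦ -1·2·0·5 = 0
  -3*X*Z**2 ↦ -3·2·1·25 = -150
  2*Y**3 ↦ 2·1·0·1 = 0
  Y**2*Z ↦ 1·1·0·5 = 0
  Y*Z**2 ↦ 1·1·0·25 = 0
  3*Z**3 ↦ 3·1·1·125 = 375
Sum: F(2, 0, 5) = (-24) + (0) + (20) + (0) + (-150) + (0) + (0) + (0) + (375) = 221.
Reducing mod 7: 221 ≡ 4 (mod 7).
Since F(a, b, c) ≡ 4 ≠ 0 (mod 7), P does NOT lie on the curve.


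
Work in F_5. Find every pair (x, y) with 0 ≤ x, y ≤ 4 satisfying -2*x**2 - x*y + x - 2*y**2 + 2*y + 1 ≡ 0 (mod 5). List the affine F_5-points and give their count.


Affine F_5-points: {(1, 0), (1, 3), (2, 0), (3, 3), (3, 4)}; count = 5.

For each of the 25 pairs (x, y) ∈ F_5², evaluate f(x, y) mod 5. Record the zeros.
  x = 0: [0↦1, 1↦1, 2↦2, 3↦4, 4↦2]  zeros at y ∈ ∅
  x = 1: [0↦0, 1↦4, 2↦4, 3↦0, 4↦2]  zeros at y ∈ {0, 3}
  x = 2: [0↦0, 1↦3, 2↦2, 3↦2, 4↦3]  zeros at y ∈ {0}
  x = 3: [0↦1, 1↦3, 2↦1, 3↦0, 4↦0]  zeros at y ∈ {3, 4}
  x = 4: [0↦3, 1↦4, 2↦1, 3↦4, 4↦3]  zeros at y ∈ ∅
Collecting zeros: affine points = {(1, 0), (1, 3), (2, 0), (3, 3), (3, 4)}.
Total count |C(F_5)_aff| = 5.


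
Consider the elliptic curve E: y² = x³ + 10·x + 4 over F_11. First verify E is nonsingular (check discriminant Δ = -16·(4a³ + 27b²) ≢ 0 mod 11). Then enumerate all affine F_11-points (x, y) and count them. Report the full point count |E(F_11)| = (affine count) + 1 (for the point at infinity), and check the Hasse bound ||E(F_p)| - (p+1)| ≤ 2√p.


Affine points = {(0, 2), (0, 9), (1, 2), (1, 9), (4, 3), (4, 8), (5, 5), (5, 6), (6, 4), (6, 7), (9, 3), (9, 8), (10, 2), (10, 9)}; affine count = 14; |E(F_11)| = 15.

Discriminant check: Δ ∝ 4a³ + 27b² = 4·10³ + 27·4² = 4·1000 + 27·16 ≡ 10 (mod 11). Nonzero ⇒ E is nonsingular.
For each x ∈ F_11, compute rhs = x³ + 10·x + 4 mod 11, then count y ∈ F_11 with y² ≡ rhs.
  x = 0: rhs = 4, matching y values: 2, 9 (2 points).
  x = 1: rhs = 4, matching y values: 2, 9 (2 points).
  x = 2: rhs = 10, matching y values: none (0 points).
  x = 3: rhs = 6, matching y values: none (0 points).
  x = 4: rhs = 9, matching y values: 3, 8 (2 points).
  x = 5: rhs = 3, matching y values: 5, 6 (2 points).
  x = 6: rhs = 5, matching y values: 4, 7 (2 points).
  x = 7: rhs = 10, matching y values: none (0 points).
  x = 8: rhs = 2, matching y values: none (0 points).
  x = 9: rhs = 9, matching y values: 3, 8 (2 points).
  x = 10: rhs = 4, matching y values: 2, 9 (2 points).
Total affine count: 14.
Full point count |E(F_11)| = 14 + 1 = 15.
Hasse bound: |15 − (11+1)| = |3| = 3 ≤ 2√11 ≈ 6.6332 ✓.


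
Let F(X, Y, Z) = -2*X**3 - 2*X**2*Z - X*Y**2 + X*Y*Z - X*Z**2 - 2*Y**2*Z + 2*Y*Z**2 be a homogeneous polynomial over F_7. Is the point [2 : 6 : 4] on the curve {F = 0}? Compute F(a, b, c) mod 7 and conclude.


F(2,6,4) ≡ 3 (mod 7); P is NOT on the curve.

Evaluate F(2, 6, 4) term-by-term (mod 7).
  -2*X**3 ↦ -2·8·1·1 = -16
  -2*X**2*Z ↦ -2·4·1·4 = -32
  -X*Y**2 ↦ -1·2·36·1 = -72
  X*Y*Z ↦ 1·2·6·4 = 48
  -X*Z**2 ↦ -1·2·1·16 = -32
  -2*Y**2*Z ↦ -2·1·36·4 = -288
  2*Y*Z**2 ↦ 2·1·6·16 = 192
Sum: F(2, 6, 4) = (-16) + (-32) + (-72) + (48) + (-32) + (-288) + (192) = -200.
Reducing mod 7: -200 ≡ 3 (mod 7).
Since F(a, b, c) ≡ 3 ≠ 0 (mod 7), P does NOT lie on the curve.


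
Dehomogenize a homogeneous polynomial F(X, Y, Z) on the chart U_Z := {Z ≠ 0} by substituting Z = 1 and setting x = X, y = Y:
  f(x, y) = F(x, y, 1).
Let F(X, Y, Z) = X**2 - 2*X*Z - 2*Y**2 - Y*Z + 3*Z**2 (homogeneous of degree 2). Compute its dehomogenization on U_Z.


f(x, y) = x**2 - 2*x - 2*y**2 - y + 3

On U_Z we set Z = 1. Each monomial c·X^i·Y^j·Z^k in F becomes c·x^i·y^j·1^k = c·x^i·y^j.
Substituting Z = 1: F(X, Y, 1) = x**2 - 2*x - 2*y**2 - y + 3.
Note: deg(f) ≤ deg(F) = 2; strict inequality happens when F is divisible by Z (lost terms).


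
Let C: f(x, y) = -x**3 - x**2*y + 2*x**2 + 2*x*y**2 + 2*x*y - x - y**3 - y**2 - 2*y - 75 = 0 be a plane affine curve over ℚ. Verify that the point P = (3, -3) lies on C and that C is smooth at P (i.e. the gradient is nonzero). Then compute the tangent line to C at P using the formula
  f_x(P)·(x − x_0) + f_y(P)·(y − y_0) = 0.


Tangent line at P: 14*x - 62*y - 228 = 0.

Step 1: f(3, -3) = 0, so P lies on C.
Step 2: partial derivatives
  f_x(x, y) = -3*x**2 - 2*x*y + 4*x + 2*y**2 + 2*y - 1, f_y(x, y) = -x**2 + 4*x*y + 2*x - 3*y**2 - 2*y - 2.
  f_x(P) = 14, f_y(P) = -62 (gradient nonzero, so P is smooth).
Step 3: tangent line at P: 14·(x − 3) + -62·(y − -3) = 0.
Expanding: 14*x - 62*y - 228 = 0.


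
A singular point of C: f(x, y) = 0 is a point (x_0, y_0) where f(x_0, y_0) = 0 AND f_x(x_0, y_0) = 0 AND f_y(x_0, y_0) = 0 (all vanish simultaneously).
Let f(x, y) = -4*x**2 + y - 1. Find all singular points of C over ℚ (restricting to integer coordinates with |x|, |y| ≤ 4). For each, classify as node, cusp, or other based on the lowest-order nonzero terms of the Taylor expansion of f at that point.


No singular points in the scanned grid; C is smooth there.

Compute partial derivatives:
  f_x = -8*x.
  f_y = 1.
f_y = 1 is a nonzero constant, so f_y never vanishes: no point (x, y) can satisfy f = f_x = f_y = 0. In particular no (x, y) ∈ {−4, ..., 4}² is singular; the curve is smooth.


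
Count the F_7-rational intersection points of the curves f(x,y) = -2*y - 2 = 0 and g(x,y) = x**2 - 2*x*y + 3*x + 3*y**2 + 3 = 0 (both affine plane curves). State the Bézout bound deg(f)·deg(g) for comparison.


Common zeros: {(4, 6), (5, 6)}; count = 2; Bézout bound = 2.

deg(f) = 1, deg(g) = 2, so Bézout bound = 2.
Scan x ∈ F_7. For each x, list the y ∈ F_7 with f(x, y) ≡ 0 and those with g(x, y) ≡ 0 (mod 7); the common zeros in that column are the intersection.
  x = 0: f ≡ 0 at y ∈ {6}; g ≡ 0 at y ∈ ∅; common: ∅.
  x = 1: f ≡ 0 at y ∈ {6}; g ≡ 0 at y ∈ {0, 3}; common: ∅.
  x = 2: f ≡ 0 at y ∈ {6}; g ≡ 0 at y ∈ {3}; common: ∅.
  x = 3: f ≡ 0 at y ∈ {6}; g ≡ 0 at y ∈ {0, 2}; common: ∅.
  x = 4: f ≡ 0 at y ∈ {6}; g ≡ 0 at y ∈ {6}; common: {6}.
  x = 5: f ≡ 0 at y ∈ {6}; g ≡ 0 at y ∈ {2, 6}; common: {6}.
  x = 6: f ≡ 0 at y ∈ {6}; g ≡ 0 at y ∈ ∅; common: ∅.
Collecting: common zeros = {(4, 6), (5, 6)}, so the count is 2.
Comparison with the Bézout bound: 2 ≤ 2 = deg(f)·deg(g), as expected for curves with no common component (the bound is attained).


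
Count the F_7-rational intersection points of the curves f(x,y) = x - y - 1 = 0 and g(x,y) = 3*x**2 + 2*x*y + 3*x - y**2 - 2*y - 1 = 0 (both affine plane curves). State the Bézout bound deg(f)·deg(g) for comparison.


Common zeros: {(0, 6), (5, 4)}; count = 2; Bézout bound = 2.

deg(f) = 1, deg(g) = 2, so Bézout bound = 2.
Scan x ∈ F_7. For each x, list the y ∈ F_7 with f(x, y) ≡ 0 and those with g(x, y) ≡ 0 (mod 7); the common zeros in that column are the intersection.
  x = 0: f ≡ 0 at y ∈ {6}; g ≡ 0 at y ∈ {6}; common: {6}.
  x = 1: f ≡ 0 at y ∈ {0}; g ≡ 0 at y ∈ ∅; common: ∅.
  x = 2: f ≡ 0 at y ∈ {1}; g ≡ 0 at y ∈ {3, 6}; common: ∅.
  x = 3: f ≡ 0 at y ∈ {2}; g ≡ 0 at y ∈ {0, 4}; common: ∅.
  x = 4: f ≡ 0 at y ∈ {3}; g ≡ 0 at y ∈ ∅; common: ∅.
  x = 5: f ≡ 0 at y ∈ {4}; g ≡ 0 at y ∈ {4}; common: {4}.
  x = 6: f ≡ 0 at y ∈ {5}; g ≡ 0 at y ∈ ∅; common: ∅.
Collecting: common zeros = {(0, 6), (5, 4)}, so the count is 2.
Comparison with the Bézout bound: 2 ≤ 2 = deg(f)·deg(g), as expected for curves with no common component (the bound is attained).


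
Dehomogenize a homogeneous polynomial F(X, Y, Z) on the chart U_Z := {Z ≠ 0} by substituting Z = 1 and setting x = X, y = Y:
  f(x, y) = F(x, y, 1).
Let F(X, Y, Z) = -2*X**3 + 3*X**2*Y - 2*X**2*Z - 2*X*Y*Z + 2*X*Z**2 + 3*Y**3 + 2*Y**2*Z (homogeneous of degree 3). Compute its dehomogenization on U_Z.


f(x, y) = -2*x**3 + 3*x**2*y - 2*x**2 - 2*x*y + 2*x + 3*y**3 + 2*y**2

On U_Z we set Z = 1. Each monomial c·X^i·Y^j·Z^k in F becomes c·x^i·y^j·1^k = c·x^i·y^j.
Substituting Z = 1: F(X, Y, 1) = -2*x**3 + 3*x**2*y - 2*x**2 - 2*x*y + 2*x + 3*y**3 + 2*y**2.
Note: deg(f) ≤ deg(F) = 3; strict inequality happens when F is divisible by Z (lost terms).


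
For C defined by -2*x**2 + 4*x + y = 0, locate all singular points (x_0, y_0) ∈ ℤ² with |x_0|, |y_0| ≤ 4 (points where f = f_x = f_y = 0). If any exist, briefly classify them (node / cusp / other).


No singular points in the scanned grid; C is smooth there.

Compute partial derivatives:
  f_x = 4 - 4*x.
  f_y = 1.
f_y = 1 is a nonzero constant, so f_y never vanishes: no point (x, y) can satisfy f = f_x = f_y = 0. In particular no (x, y) ∈ {−4, ..., 4}² is singular; the curve is smooth.


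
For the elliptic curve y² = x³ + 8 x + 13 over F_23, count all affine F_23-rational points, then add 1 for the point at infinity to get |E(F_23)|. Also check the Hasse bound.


Affine points = {(0, 6), (0, 17), (3, 8), (3, 15), (6, 1), (6, 22), (9, 3), (9, 20), (10, 9), (10, 14), (11, 11), (11, 12), (15, 9), (15, 14), (17, 5), (17, 18), (18, 3), (18, 20), (19, 3), (19, 20), (20, 10), (20, 13), (21, 9), (21, 14), (22, 2), (22, 21)}; affine count = 26; |E(F_23)| = 27.

Discriminant check: Δ ∝ 4a³ + 27b² = 4·8³ + 27·13² = 4·512 + 27·169 ≡ 10 (mod 23). Nonzero ⇒ E is nonsingular.
For each x ∈ F_23, compute rhs = x³ + 8·x + 13 mod 23, then count y ∈ F_23 with y² ≡ rhs.
  x = 0: rhs = 13, matching y values: 6, 17 (2 points).
  x = 1: rhs = 22, matching y values: none (0 points).
  x = 2: rhs = 14, matching y values: none (0 points).
  x = 3: rhs = 18, matching y values: 8, 15 (2 points).
  x = 4: rhs = 17, matching y values: none (0 points).
  x = 5: rhs = 17, matching y values: none (0 points).
  x = 6: rhs = 1, matching y values: 1, 22 (2 points).
  x = 7: rhs = 21, matching y values: none (0 points).
  x = 8: rhs = 14, matching y values: none (0 points).
  x = 9: rhs = 9, matching y values: 3, 20 (2 points).
  x = 10: rhs = 12, matching y values: 9, 14 (2 points).
  x = 11: rhs = 6, matching y values: 11, 12 (2 points).
  x = 12: rhs = 20, matching y values: none (0 points).
  x = 13: rhs = 14, matching y values: none (0 points).
  x = 14: rhs = 17, matching y values: none (0 points).
  x = 15: rhs = 12, matching y values: 9, 14 (2 points).
  x = 16: rhs = 5, matching y values: none (0 points).
  x = 17: rhs = 2, matching y values: 5, 18 (2 points).
  x = 18: rhs = 9, matching y values: 3, 20 (2 points).
  x = 19: rhs = 9, matching y values: 3, 20 (2 points).
  x = 20: rhs = 8, matching y values: 10, 13 (2 points).
  x = 21: rhs = 12, matching y values: 9, 14 (2 points).
  x = 22: rhs = 4, matching y values: 2, 21 (2 points).
Total affine count: 26.
Full point count |E(F_23)| = 26 + 1 = 27.
Hasse bound: |27 − (23+1)| = |3| = 3 ≤ 2√23 ≈ 9.5917 ✓.


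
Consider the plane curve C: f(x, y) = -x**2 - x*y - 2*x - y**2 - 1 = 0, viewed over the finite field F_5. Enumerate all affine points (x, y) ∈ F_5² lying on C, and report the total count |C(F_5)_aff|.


Affine F_5-points: {(0, 2), (0, 3), (1, 2), (3, 1), (4, 0), (4, 1)}; count = 6.

For each of the 25 pairs (x, y) ∈ F_5², evaluate f(x, y) mod 5. Record the zeros.
  x = 0: [0↦4, 1↦3, 2↦0, 3↦0, 4↦3]  zeros at y ∈ {2, 3}
  x = 1: [0↦1, 1↦4, 2↦0, 3↦4, 4↦1]  zeros at y ∈ {2}
  x = 2: [0↦1, 1↦3, 2↦3, 3↦1, 4↦2]  zeros at y ∈ ∅
  x = 3: [0↦4, 1↦0, 2↦4, 3↦1, 4↦1]  zeros at y ∈ {1}
  x = 4: [0↦0, 1↦0, 2↦3, 3↦4, 4↦3]  zeros at y ∈ {0, 1}
Collecting zeros: affine points = {(0, 2), (0, 3), (1, 2), (3, 1), (4, 0), (4, 1)}.
Total count |C(F_5)_aff| = 6.


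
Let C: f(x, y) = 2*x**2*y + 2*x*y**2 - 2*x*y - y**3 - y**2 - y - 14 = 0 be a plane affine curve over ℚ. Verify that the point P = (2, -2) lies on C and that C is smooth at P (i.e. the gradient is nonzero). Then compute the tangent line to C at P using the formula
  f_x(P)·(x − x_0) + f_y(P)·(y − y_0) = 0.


Tangent line at P: -4*x - 21*y - 34 = 0.

Step 1: f(2, -2) = 0, so P lies on C.
Step 2: partial derivatives
  f_x(x, y) = 4*x*y + 2*y**2 - 2*y, f_y(x, y) = 2*x**2 + 4*x*y - 2*x - 3*y**2 - 2*y - 1.
  f_x(P) = -4, f_y(P) = -21 (gradient nonzero, so P is smooth).
Step 3: tangent line at P: -4·(x − 2) + -21·(y − -2) = 0.
Expanding: -4*x - 21*y - 34 = 0.


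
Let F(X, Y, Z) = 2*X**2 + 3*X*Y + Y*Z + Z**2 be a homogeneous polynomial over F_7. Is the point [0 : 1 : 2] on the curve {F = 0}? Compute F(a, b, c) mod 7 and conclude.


F(0,1,2) ≡ 6 (mod 7); P is NOT on the curve.

Evaluate F(0, 1, 2) term-by-term (mod 7).
  2*X**2 ↦ 2·0·1·1 = 0
  3*X*Y ↦ 3·0·1·1 = 0
  Y*Z ↦ 1·1·1·2 = 2
  Z**2 ↦ 1·1·1·4 = 4
Sum: F(0, 1, 2) = (0) + (0) + (2) + (4) = 6.
Reducing mod 7: 6 ≡ 6 (mod 7).
Since F(a, b, c) ≡ 6 ≠ 0 (mod 7), P does NOT lie on the curve.


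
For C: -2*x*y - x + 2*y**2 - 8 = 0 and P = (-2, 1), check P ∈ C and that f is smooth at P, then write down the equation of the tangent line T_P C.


Tangent line at P: -3*x + 8*y - 14 = 0.

Step 1: f(-2, 1) = 0, so P lies on C.
Step 2: partial derivatives
  f_x(x, y) = -2*y - 1, f_y(x, y) = -2*x + 4*y.
  f_x(P) = -3, f_y(P) = 8 (gradient nonzero, so P is smooth).
Step 3: tangent line at P: -3·(x − -2) + 8·(y − 1) = 0.
Expanding: -3*x + 8*y - 14 = 0.


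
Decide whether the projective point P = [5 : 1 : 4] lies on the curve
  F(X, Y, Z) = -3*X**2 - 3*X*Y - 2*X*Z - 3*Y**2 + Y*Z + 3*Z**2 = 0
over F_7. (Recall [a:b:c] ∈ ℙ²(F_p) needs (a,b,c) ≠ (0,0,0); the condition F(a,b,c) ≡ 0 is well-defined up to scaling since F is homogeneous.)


F(5,1,4) ≡ 3 (mod 7); P is NOT on the curve.

Evaluate F(5, 1, 4) term-by-term (mod 7).
  -3*X**2 ↦ -3·25·1·1 = -75
  -3*X*Y ↦ -3·5·1·1 = -15
  -2*X*Z ↦ -2·5·1·4 = -40
  -3*Y**2 ↦ -3·1·1·1 = -3
  Y*Z ↦ 1·1·1·4 = 4
  3*Z**2 ↦ 3·1·1·16 = 48
Sum: F(5, 1, 4) = (-75) + (-15) + (-40) + (-3) + (4) + (48) = -81.
Reducing mod 7: -81 ≡ 3 (mod 7).
Since F(a, b, c) ≡ 3 ≠ 0 (mod 7), P does NOT lie on the curve.


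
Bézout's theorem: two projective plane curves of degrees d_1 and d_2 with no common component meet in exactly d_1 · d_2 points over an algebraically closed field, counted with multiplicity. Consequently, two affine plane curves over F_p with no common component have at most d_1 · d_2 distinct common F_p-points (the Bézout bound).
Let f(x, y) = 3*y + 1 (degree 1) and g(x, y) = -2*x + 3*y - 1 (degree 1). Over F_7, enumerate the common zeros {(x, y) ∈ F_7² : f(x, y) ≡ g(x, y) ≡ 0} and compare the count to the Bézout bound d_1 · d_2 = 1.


Common zeros: {(6, 2)}; count = 1; Bézout bound = 1.

deg(f) = 1, deg(g) = 1, so Bézout bound = 1.
Scan x ∈ F_7. For each x, list the y ∈ F_7 with f(x, y) ≡ 0 and those with g(x, y) ≡ 0 (mod 7); the common zeros in that column are the intersection.
  x = 0: f ≡ 0 at y ∈ {2}; g ≡ 0 at y ∈ {5}; common: ∅.
  x = 1: f ≡ 0 at y ∈ {2}; g ≡ 0 at y ∈ {1}; common: ∅.
  x = 2: f ≡ 0 at y ∈ {2}; g ≡ 0 at y ∈ {4}; common: ∅.
  x = 3: f ≡ 0 at y ∈ {2}; g ≡ 0 at y ∈ {0}; common: ∅.
  x = 4: f ≡ 0 at y ∈ {2}; g ≡ 0 at y ∈ {3}; common: ∅.
  x = 5: f ≡ 0 at y ∈ {2}; g ≡ 0 at y ∈ {6}; common: ∅.
  x = 6: f ≡ 0 at y ∈ {2}; g ≡ 0 at y ∈ {2}; common: {2}.
Collecting: common zeros = {(6, 2)}, so the count is 1.
Comparison with the Bézout bound: 1 ≤ 1 = deg(f)·deg(g), as expected for curves with no common component (the bound is attained).
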